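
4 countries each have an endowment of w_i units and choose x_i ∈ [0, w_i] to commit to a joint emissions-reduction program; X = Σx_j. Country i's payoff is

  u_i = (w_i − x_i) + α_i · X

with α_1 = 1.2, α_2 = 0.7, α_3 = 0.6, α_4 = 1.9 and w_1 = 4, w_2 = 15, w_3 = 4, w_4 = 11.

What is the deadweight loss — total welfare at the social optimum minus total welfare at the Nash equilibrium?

64.6

∂u_i/∂x_i = α_i − 1, so country i contributes w_i if α_i > 1, else 0.
α_i > 1 for i ∈ {1, 4}; NE contributions (4, 0, 0, 11), X = 15.
W^NE = Σw_i − X^NE + (Σα_i)·X^NE = 34 + 3.4·15 = 85.
Planner: ∂(Σu_j)/∂x_i = Σα_j − 1 = 3.4 > 0, so everyone contributes w_i; X^SO = 34, W^SO = 34 + 3.4·34 = 149.6.
Deadweight loss = 64.6.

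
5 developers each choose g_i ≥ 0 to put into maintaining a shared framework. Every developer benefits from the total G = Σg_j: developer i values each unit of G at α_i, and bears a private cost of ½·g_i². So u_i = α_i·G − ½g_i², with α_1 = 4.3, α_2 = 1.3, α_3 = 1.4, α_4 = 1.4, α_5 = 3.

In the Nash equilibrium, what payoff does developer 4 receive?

14.98

Developer i's FOC: ∂u_i/∂g_i = α_i − g_i = 0, so g_i* = α_i.
NE contributions = (4.3, 1.3, 1.4, 1.4, 3); G = 11.4.
u_4 = α_4·G − ½·(g_4)² = 1.4·11.4 − ½·1.4² = 14.98.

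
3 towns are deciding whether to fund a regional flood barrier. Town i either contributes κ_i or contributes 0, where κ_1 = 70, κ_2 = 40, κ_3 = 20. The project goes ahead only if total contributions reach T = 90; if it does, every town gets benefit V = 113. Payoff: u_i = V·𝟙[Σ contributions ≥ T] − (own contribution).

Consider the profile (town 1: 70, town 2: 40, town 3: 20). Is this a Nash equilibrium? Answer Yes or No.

No

Total = 130 ≥ 90: provided.
Town 1 (pledges 70, payoff 43): dropping to 0 → total 60, payoff 0. No gain.
Town 2 (pledges 40, payoff 73): dropping to 0 → total 90, payoff 113. Profitable deviation.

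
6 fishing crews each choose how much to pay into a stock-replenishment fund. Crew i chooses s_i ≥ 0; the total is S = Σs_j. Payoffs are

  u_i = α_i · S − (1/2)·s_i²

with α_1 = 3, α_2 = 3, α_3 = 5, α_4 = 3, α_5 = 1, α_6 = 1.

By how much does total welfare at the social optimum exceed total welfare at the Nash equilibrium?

Crew i's FOC: ∂u_i/∂s_i = α_i − s_i = 0, so s_i* = α_i.
NE contributions = (3, 3, 5, 3, 1, 1); S = 16.
W^NE = (Σα)·S − ½Σα_i² = 16² − ½·54 = 229.
Planner sets s_i = Σα_j = 16 for every i, so S^SO = 6·16 = 96.
W^SO = (Σα)·S^SO − ½·6·(Σα)² = (6/2)·16² = 768.
Deadweight loss = W^SO − W^NE = 539.

539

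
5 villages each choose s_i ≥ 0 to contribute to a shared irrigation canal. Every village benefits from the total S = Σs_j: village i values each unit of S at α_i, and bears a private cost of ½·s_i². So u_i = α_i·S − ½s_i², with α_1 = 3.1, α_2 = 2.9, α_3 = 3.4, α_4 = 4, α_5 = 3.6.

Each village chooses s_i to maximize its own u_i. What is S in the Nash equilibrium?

Village i's FOC: ∂u_i/∂s_i = α_i − s_i = 0, so s_i* = α_i.
NE contributions = (3.1, 2.9, 3.4, 4, 3.6); S = 17.

17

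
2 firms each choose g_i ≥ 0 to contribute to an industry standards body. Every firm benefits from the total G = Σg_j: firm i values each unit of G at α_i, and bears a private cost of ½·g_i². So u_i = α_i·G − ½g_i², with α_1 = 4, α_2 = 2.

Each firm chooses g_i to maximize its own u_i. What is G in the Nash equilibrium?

Firm i's FOC: ∂u_i/∂g_i = α_i − g_i = 0, so g_i* = α_i.
NE contributions = (4, 2); G = 6.

6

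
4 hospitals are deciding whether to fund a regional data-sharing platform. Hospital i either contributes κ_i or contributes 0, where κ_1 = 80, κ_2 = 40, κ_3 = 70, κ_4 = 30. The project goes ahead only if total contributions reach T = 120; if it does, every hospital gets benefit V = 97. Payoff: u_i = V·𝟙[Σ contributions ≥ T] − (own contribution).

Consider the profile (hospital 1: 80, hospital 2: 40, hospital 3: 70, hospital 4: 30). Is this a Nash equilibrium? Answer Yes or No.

Total = 220 ≥ 120: provided.
Hospital 1 (pledges 80, payoff 17): dropping to 0 → total 140, payoff 97. Profitable deviation.

No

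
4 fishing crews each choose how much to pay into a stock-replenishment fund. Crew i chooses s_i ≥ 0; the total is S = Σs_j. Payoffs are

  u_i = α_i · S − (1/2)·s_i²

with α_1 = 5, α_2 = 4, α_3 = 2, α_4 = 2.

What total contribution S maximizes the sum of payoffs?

52

Planner FOC: ∂(Σu_j)/∂s_i = (Σα_j) − s_i = 0, so s_i^SO = Σα_j = 13 for every i; S^SO = 52.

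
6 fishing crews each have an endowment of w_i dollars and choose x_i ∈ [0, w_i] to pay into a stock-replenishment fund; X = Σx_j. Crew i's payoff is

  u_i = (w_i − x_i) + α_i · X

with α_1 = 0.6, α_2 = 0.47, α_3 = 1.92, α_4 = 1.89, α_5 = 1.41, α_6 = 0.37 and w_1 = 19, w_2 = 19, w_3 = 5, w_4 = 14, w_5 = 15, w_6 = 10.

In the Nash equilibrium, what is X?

∂u_i/∂x_i = α_i − 1, so crew i contributes w_i if α_i > 1, else 0.
α_i > 1 for i ∈ {3, 4, 5}; NE contributions (0, 0, 5, 14, 15, 0), X = 34.

34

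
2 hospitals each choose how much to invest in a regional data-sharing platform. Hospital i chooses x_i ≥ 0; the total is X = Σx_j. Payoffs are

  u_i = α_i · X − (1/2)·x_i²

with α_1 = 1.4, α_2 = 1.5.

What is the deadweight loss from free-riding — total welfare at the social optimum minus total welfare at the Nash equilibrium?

Hospital i's FOC: ∂u_i/∂x_i = α_i − x_i = 0, so x_i* = α_i.
NE contributions = (1.4, 1.5); X = 2.9.
W^NE = (Σα)·X − ½Σα_i² = 2.9² − ½·4.21 = 6.305.
Planner sets x_i = Σα_j = 2.9 for every i, so X^SO = 2·2.9 = 5.8.
W^SO = (Σα)·X^SO − ½·2·(Σα)² = (2/2)·2.9² = 8.41.
Deadweight loss = W^SO − W^NE = 2.105.

2.105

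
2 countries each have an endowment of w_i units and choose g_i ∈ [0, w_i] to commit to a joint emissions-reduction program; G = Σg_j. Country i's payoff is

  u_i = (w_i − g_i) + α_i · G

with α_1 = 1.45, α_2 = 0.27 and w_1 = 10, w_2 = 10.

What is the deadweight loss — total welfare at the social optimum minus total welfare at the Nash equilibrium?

7.2

∂u_i/∂g_i = α_i − 1, so country i contributes w_i if α_i > 1, else 0.
α_i > 1 for i ∈ {1}; NE contributions (10, 0), G = 10.
W^NE = Σw_i − G^NE + (Σα_i)·G^NE = 20 + 0.72·10 = 27.2.
Planner: ∂(Σu_j)/∂g_i = Σα_j − 1 = 0.72 > 0, so everyone contributes w_i; G^SO = 20, W^SO = 20 + 0.72·20 = 34.4.
Deadweight loss = 7.2.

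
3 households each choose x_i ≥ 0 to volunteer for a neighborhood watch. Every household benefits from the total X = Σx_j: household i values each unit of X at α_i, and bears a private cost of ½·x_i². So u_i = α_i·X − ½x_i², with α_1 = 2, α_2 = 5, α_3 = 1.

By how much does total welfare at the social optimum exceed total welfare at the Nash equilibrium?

Household i's FOC: ∂u_i/∂x_i = α_i − x_i = 0, so x_i* = α_i.
NE contributions = (2, 5, 1); X = 8.
W^NE = (Σα)·X − ½Σα_i² = 8² − ½·30 = 49.
Planner sets x_i = Σα_j = 8 for every i, so X^SO = 3·8 = 24.
W^SO = (Σα)·X^SO − ½·3·(Σα)² = (3/2)·8² = 96.
Deadweight loss = W^SO − W^NE = 47.

47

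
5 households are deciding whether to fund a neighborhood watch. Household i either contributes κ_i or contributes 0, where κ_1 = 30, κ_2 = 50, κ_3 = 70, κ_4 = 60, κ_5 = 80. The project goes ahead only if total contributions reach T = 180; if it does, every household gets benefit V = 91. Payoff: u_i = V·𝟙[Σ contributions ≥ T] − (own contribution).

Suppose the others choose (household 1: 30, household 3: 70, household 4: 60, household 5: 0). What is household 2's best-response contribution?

50

Others' total = 160. Contributing 50 brings total to 210 ≥ 180: gain V − κ_2 = 41.
Best response: 50.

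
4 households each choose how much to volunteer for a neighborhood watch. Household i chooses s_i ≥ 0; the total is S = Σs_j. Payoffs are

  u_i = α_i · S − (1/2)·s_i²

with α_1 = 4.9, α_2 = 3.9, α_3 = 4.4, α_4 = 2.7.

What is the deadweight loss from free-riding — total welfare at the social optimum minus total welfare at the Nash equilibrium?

Household i's FOC: ∂u_i/∂s_i = α_i − s_i = 0, so s_i* = α_i.
NE contributions = (4.9, 3.9, 4.4, 2.7); S = 15.9.
W^NE = (Σα)·S − ½Σα_i² = 15.9² − ½·65.87 = 219.875.
Planner sets s_i = Σα_j = 15.9 for every i, so S^SO = 4·15.9 = 63.6.
W^SO = (Σα)·S^SO − ½·4·(Σα)² = (4/2)·15.9² = 505.62.
Deadweight loss = W^SO − W^NE = 285.745.

285.745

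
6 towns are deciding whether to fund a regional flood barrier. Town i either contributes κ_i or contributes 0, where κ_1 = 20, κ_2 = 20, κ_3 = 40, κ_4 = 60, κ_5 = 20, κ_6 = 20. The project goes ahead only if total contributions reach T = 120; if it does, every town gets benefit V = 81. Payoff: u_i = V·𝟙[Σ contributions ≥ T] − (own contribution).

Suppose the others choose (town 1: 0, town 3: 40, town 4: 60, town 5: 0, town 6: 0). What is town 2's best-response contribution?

Others' total = 100. Contributing 20 brings total to 120 ≥ 120: gain V − κ_2 = 61.
Best response: 20.

20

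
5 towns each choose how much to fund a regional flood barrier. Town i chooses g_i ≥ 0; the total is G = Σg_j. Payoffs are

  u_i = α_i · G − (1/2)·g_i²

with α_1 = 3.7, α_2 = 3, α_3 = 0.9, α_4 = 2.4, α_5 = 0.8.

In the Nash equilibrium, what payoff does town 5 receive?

8.32

Town i's FOC: ∂u_i/∂g_i = α_i − g_i = 0, so g_i* = α_i.
NE contributions = (3.7, 3, 0.9, 2.4, 0.8); G = 10.8.
u_5 = α_5·G − ½·(g_5)² = 0.8·10.8 − ½·0.8² = 8.32.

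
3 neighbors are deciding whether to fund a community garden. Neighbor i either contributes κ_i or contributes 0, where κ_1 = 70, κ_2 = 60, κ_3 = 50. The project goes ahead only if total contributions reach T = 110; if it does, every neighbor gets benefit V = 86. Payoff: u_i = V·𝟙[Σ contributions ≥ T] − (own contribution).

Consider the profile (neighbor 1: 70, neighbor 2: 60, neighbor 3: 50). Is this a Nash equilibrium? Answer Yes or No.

Total = 180 ≥ 110: provided.
Neighbor 1 (pledges 70, payoff 16): dropping to 0 → total 110, payoff 86. Profitable deviation.

No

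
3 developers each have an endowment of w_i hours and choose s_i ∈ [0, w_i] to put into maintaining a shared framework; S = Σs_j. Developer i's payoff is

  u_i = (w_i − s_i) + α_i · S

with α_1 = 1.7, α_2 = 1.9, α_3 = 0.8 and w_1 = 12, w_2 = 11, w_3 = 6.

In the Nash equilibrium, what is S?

23

∂u_i/∂s_i = α_i − 1, so developer i contributes w_i if α_i > 1, else 0.
α_i > 1 for i ∈ {1, 2}; NE contributions (12, 11, 0), S = 23.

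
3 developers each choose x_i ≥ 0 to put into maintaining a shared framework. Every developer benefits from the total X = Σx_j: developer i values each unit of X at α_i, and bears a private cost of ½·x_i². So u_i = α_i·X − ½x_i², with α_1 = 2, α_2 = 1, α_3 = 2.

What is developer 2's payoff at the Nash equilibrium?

4.5

Developer i's FOC: ∂u_i/∂x_i = α_i − x_i = 0, so x_i* = α_i.
NE contributions = (2, 1, 2); X = 5.
u_2 = α_2·X − ½·(x_2)² = 1·5 − ½·1² = 4.5.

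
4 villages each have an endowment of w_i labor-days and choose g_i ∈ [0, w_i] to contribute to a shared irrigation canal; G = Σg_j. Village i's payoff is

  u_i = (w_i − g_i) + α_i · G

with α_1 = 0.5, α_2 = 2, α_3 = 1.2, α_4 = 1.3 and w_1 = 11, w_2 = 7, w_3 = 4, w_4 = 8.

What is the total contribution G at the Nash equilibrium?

∂u_i/∂g_i = α_i − 1, so village i contributes w_i if α_i > 1, else 0.
α_i > 1 for i ∈ {2, 3, 4}; NE contributions (0, 7, 4, 8), G = 19.

19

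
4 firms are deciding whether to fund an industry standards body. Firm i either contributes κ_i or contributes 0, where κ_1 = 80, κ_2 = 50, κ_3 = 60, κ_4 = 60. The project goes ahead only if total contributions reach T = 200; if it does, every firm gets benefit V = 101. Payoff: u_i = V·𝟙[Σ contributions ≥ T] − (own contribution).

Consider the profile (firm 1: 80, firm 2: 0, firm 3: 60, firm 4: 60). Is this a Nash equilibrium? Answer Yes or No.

Yes

Total = 200 ≥ 200: provided.
Firm 1 (pledges 80, payoff 21): dropping to 0 → total 120, payoff 0. No gain.
Firm 2 (pledges 0, payoff 101): pledging 50 → total 250, payoff 51. No gain.
Firm 3 (pledges 60, payoff 41): dropping to 0 → total 140, payoff 0. No gain.
Firm 4 (pledges 60, payoff 41): dropping to 0 → total 140, payoff 0. No gain.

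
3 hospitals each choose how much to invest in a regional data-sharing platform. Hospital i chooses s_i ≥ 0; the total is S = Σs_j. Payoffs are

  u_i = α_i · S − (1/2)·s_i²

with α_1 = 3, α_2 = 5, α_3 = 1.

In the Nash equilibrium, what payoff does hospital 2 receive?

32.5

Hospital i's FOC: ∂u_i/∂s_i = α_i − s_i = 0, so s_i* = α_i.
NE contributions = (3, 5, 1); S = 9.
u_2 = α_2·S − ½·(s_2)² = 5·9 − ½·5² = 32.5.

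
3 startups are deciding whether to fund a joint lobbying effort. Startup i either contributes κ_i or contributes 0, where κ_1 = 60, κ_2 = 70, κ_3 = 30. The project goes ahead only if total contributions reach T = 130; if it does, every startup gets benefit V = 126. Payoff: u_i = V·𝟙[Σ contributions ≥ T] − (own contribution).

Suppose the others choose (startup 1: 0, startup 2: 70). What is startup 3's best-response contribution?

Others' total = 70. Even contributing 30 gives 100 < 130: no benefit either way.
Best response: 0.

0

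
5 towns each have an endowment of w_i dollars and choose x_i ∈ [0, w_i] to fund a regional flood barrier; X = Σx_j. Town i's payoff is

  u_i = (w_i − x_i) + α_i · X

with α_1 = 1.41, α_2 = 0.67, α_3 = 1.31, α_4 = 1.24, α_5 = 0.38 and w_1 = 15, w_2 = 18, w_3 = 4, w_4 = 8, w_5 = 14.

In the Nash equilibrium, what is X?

∂u_i/∂x_i = α_i − 1, so town i contributes w_i if α_i > 1, else 0.
α_i > 1 for i ∈ {1, 3, 4}; NE contributions (15, 0, 4, 8, 0), X = 27.

27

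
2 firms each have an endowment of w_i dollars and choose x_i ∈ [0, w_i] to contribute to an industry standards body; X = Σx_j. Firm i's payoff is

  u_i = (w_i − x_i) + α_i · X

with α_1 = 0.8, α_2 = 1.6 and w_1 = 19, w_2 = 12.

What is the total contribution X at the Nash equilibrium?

12

∂u_i/∂x_i = α_i − 1, so firm i contributes w_i if α_i > 1, else 0.
α_i > 1 for i ∈ {2}; NE contributions (0, 12), X = 12.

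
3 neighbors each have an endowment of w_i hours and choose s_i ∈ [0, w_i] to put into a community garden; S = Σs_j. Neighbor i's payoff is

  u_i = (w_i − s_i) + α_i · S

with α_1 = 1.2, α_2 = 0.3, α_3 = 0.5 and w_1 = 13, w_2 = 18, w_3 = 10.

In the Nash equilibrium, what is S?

∂u_i/∂s_i = α_i − 1, so neighbor i contributes w_i if α_i > 1, else 0.
α_i > 1 for i ∈ {1}; NE contributions (13, 0, 0), S = 13.

13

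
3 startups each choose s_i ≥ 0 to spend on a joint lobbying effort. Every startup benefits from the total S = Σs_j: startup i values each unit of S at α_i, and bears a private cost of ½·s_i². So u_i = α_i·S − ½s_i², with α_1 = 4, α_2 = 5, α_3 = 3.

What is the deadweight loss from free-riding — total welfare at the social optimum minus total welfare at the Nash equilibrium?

Startup i's FOC: ∂u_i/∂s_i = α_i − s_i = 0, so s_i* = α_i.
NE contributions = (4, 5, 3); S = 12.
W^NE = (Σα)·S − ½Σα_i² = 12² − ½·50 = 119.
Planner sets s_i = Σα_j = 12 for every i, so S^SO = 3·12 = 36.
W^SO = (Σα)·S^SO − ½·3·(Σα)² = (3/2)·12² = 216.
Deadweight loss = W^SO − W^NE = 97.

97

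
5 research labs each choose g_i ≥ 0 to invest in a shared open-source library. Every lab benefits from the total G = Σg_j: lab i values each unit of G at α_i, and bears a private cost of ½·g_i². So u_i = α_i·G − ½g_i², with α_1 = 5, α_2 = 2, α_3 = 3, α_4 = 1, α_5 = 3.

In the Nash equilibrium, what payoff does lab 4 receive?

13.5

Lab i's FOC: ∂u_i/∂g_i = α_i − g_i = 0, so g_i* = α_i.
NE contributions = (5, 2, 3, 1, 3); G = 14.
u_4 = α_4·G − ½·(g_4)² = 1·14 − ½·1² = 13.5.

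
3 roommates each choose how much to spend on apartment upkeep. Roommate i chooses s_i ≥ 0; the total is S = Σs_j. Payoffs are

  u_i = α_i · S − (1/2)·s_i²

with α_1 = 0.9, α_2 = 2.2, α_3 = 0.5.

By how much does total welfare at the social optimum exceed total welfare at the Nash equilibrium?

Roommate i's FOC: ∂u_i/∂s_i = α_i − s_i = 0, so s_i* = α_i.
NE contributions = (0.9, 2.2, 0.5); S = 3.6.
W^NE = (Σα)·S − ½Σα_i² = 3.6² − ½·5.9 = 10.01.
Planner sets s_i = Σα_j = 3.6 for every i, so S^SO = 3·3.6 = 10.8.
W^SO = (Σα)·S^SO − ½·3·(Σα)² = (3/2)·3.6² = 19.44.
Deadweight loss = W^SO − W^NE = 9.43.

9.43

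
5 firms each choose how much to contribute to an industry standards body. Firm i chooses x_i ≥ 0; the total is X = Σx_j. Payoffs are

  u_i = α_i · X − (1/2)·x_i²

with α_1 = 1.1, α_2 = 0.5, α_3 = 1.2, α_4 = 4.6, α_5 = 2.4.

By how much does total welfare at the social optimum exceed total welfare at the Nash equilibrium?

Firm i's FOC: ∂u_i/∂x_i = α_i − x_i = 0, so x_i* = α_i.
NE contributions = (1.1, 0.5, 1.2, 4.6, 2.4); X = 9.8.
W^NE = (Σα)·X − ½Σα_i² = 9.8² − ½·29.82 = 81.13.
Planner sets x_i = Σα_j = 9.8 for every i, so X^SO = 5·9.8 = 49.
W^SO = (Σα)·X^SO − ½·5·(Σα)² = (5/2)·9.8² = 240.1.
Deadweight loss = W^SO − W^NE = 158.97.

158.97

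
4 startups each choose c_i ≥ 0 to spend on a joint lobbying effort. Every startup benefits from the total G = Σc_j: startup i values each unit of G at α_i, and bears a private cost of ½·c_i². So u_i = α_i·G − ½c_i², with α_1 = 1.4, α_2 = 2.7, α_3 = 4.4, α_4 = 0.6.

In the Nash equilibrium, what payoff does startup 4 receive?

5.28

Startup i's FOC: ∂u_i/∂c_i = α_i − c_i = 0, so c_i* = α_i.
NE contributions = (1.4, 2.7, 4.4, 0.6); G = 9.1.
u_4 = α_4·G − ½·(c_4)² = 0.6·9.1 − ½·0.6² = 5.28.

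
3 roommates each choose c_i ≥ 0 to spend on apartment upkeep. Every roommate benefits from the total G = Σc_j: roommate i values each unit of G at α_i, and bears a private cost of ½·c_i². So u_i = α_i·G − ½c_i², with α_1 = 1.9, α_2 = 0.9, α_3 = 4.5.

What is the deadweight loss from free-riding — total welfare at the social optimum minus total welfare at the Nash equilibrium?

Roommate i's FOC: ∂u_i/∂c_i = α_i − c_i = 0, so c_i* = α_i.
NE contributions = (1.9, 0.9, 4.5); G = 7.3.
W^NE = (Σα)·G − ½Σα_i² = 7.3² − ½·24.67 = 40.955.
Planner sets c_i = Σα_j = 7.3 for every i, so G^SO = 3·7.3 = 21.9.
W^SO = (Σα)·G^SO − ½·3·(Σα)² = (3/2)·7.3² = 79.935.
Deadweight loss = W^SO − W^NE = 38.98.

38.98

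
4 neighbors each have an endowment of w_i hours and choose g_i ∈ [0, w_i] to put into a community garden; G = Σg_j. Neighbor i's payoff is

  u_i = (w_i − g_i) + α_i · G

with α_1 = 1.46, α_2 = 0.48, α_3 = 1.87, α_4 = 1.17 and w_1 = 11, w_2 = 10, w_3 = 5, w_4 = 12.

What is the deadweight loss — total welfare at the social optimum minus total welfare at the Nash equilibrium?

39.8

∂u_i/∂g_i = α_i − 1, so neighbor i contributes w_i if α_i > 1, else 0.
α_i > 1 for i ∈ {1, 3, 4}; NE contributions (11, 0, 5, 12), G = 28.
W^NE = Σw_i − G^NE + (Σα_i)·G^NE = 38 + 3.98·28 = 149.44.
Planner: ∂(Σu_j)/∂g_i = Σα_j − 1 = 3.98 > 0, so everyone contributes w_i; G^SO = 38, W^SO = 38 + 3.98·38 = 189.24.
Deadweight loss = 39.8.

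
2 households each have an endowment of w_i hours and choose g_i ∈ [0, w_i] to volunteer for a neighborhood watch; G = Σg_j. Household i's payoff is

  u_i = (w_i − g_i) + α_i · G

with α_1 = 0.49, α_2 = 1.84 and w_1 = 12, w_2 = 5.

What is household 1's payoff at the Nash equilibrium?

∂u_i/∂g_i = α_i − 1, so household i contributes w_i if α_i > 1, else 0.
α_i > 1 for i ∈ {2}; NE contributions (0, 5), G = 5.
u_1 = (12 − 0) + 0.49·5 = 14.45.

14.45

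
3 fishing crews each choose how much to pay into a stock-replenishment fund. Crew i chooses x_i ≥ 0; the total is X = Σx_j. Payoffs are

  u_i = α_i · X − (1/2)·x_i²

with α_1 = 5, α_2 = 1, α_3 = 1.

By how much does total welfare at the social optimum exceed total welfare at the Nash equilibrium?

Crew i's FOC: ∂u_i/∂x_i = α_i − x_i = 0, so x_i* = α_i.
NE contributions = (5, 1, 1); X = 7.
W^NE = (Σα)·X − ½Σα_i² = 7² − ½·27 = 35.5.
Planner sets x_i = Σα_j = 7 for every i, so X^SO = 3·7 = 21.
W^SO = (Σα)·X^SO − ½·3·(Σα)² = (3/2)·7² = 73.5.
Deadweight loss = W^SO − W^NE = 38.

38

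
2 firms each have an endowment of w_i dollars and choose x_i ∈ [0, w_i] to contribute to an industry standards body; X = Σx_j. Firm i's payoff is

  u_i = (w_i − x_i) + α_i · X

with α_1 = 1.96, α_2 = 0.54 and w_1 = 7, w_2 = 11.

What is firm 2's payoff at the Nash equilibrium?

∂u_i/∂x_i = α_i − 1, so firm i contributes w_i if α_i > 1, else 0.
α_i > 1 for i ∈ {1}; NE contributions (7, 0), X = 7.
u_2 = (11 − 0) + 0.54·7 = 14.78.

14.78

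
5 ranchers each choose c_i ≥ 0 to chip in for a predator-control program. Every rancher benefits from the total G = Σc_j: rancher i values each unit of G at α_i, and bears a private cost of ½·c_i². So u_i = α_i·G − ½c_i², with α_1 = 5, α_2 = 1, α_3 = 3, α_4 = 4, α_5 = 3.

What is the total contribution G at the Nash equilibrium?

Rancher i's FOC: ∂u_i/∂c_i = α_i − c_i = 0, so c_i* = α_i.
NE contributions = (5, 1, 3, 4, 3); G = 16.

16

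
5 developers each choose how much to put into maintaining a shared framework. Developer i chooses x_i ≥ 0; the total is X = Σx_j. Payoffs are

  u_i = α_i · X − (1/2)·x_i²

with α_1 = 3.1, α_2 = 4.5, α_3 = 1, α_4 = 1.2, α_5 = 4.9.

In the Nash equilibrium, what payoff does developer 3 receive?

Developer i's FOC: ∂u_i/∂x_i = α_i − x_i = 0, so x_i* = α_i.
NE contributions = (3.1, 4.5, 1, 1.2, 4.9); X = 14.7.
u_3 = α_3·X − ½·(x_3)² = 1·14.7 − ½·1² = 14.2.

14.2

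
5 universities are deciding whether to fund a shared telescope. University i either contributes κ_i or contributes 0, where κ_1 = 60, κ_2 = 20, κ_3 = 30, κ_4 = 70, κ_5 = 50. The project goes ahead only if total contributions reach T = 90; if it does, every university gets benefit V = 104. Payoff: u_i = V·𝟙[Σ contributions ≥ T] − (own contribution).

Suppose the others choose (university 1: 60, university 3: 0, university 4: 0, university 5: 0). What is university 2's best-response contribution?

0

Others' total = 60. Even contributing 20 gives 80 < 90: no benefit either way.
Best response: 0.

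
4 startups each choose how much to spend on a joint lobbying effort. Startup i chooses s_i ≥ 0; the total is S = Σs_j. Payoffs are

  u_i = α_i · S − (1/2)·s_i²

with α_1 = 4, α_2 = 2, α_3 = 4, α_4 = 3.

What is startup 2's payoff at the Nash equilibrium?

24

Startup i's FOC: ∂u_i/∂s_i = α_i − s_i = 0, so s_i* = α_i.
NE contributions = (4, 2, 4, 3); S = 13.
u_2 = α_2·S − ½·(s_2)² = 2·13 − ½·2² = 24.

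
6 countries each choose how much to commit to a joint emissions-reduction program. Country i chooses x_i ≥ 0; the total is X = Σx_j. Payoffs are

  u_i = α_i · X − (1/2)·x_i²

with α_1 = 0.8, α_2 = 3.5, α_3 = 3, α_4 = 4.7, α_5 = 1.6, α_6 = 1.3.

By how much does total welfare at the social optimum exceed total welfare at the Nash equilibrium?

Country i's FOC: ∂u_i/∂x_i = α_i − x_i = 0, so x_i* = α_i.
NE contributions = (0.8, 3.5, 3, 4.7, 1.6, 1.3); X = 14.9.
W^NE = (Σα)·X − ½Σα_i² = 14.9² − ½·48.23 = 197.895.
Planner sets x_i = Σα_j = 14.9 for every i, so X^SO = 6·14.9 = 89.4.
W^SO = (Σα)·X^SO − ½·6·(Σα)² = (6/2)·14.9² = 666.03.
Deadweight loss = W^SO − W^NE = 468.135.

468.135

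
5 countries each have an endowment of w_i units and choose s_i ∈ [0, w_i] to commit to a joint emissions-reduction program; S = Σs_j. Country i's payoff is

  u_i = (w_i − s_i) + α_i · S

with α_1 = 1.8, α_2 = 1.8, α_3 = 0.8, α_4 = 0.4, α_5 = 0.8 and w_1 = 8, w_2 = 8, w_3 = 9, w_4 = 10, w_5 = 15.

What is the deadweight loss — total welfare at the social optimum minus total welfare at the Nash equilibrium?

∂u_i/∂s_i = α_i − 1, so country i contributes w_i if α_i > 1, else 0.
α_i > 1 for i ∈ {1, 2}; NE contributions (8, 8, 0, 0, 0), S = 16.
W^NE = Σw_i − S^NE + (Σα_i)·S^NE = 50 + 4.6·16 = 123.6.
Planner: ∂(Σu_j)/∂s_i = Σα_j − 1 = 4.6 > 0, so everyone contributes w_i; S^SO = 50, W^SO = 50 + 4.6·50 = 280.
Deadweight loss = 156.4.

156.4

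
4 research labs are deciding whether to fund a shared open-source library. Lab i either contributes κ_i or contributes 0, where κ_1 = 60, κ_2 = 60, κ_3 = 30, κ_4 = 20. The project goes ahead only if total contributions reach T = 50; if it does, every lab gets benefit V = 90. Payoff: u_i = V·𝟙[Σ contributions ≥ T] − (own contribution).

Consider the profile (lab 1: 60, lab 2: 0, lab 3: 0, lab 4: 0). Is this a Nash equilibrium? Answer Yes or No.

Yes

Total = 60 ≥ 50: provided.
Lab 1 (pledges 60, payoff 30): dropping to 0 → total 0, payoff 0. No gain.
Lab 2 (pledges 0, payoff 90): pledging 60 → total 120, payoff 30. No gain.
Lab 3 (pledges 0, payoff 90): pledging 30 → total 90, payoff 60. No gain.
Lab 4 (pledges 0, payoff 90): pledging 20 → total 80, payoff 70. No gain.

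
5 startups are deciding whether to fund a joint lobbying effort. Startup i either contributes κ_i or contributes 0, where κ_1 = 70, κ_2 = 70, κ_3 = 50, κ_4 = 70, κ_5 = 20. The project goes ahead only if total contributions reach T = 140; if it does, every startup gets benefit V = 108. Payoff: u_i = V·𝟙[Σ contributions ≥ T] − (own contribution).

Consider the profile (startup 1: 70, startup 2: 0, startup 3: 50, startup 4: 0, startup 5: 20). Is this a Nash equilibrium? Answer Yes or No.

Total = 140 ≥ 140: provided.
Startup 1 (pledges 70, payoff 38): dropping to 0 → total 70, payoff 0. No gain.
Startup 2 (pledges 0, payoff 108): pledging 70 → total 210, payoff 38. No gain.
Startup 3 (pledges 50, payoff 58): dropping to 0 → total 90, payoff 0. No gain.
Startup 4 (pledges 0, payoff 108): pledging 70 → total 210, payoff 38. No gain.
Startup 5 (pledges 20, payoff 88): dropping to 0 → total 120, payoff 0. No gain.

Yes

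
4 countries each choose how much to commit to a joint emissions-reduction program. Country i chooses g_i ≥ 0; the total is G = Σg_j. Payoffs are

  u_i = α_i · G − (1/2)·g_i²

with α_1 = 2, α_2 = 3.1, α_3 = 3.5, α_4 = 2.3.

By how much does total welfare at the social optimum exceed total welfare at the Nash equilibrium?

134.385

Country i's FOC: ∂u_i/∂g_i = α_i − g_i = 0, so g_i* = α_i.
NE contributions = (2, 3.1, 3.5, 2.3); G = 10.9.
W^NE = (Σα)·G − ½Σα_i² = 10.9² − ½·31.15 = 103.235.
Planner sets g_i = Σα_j = 10.9 for every i, so G^SO = 4·10.9 = 43.6.
W^SO = (Σα)·G^SO − ½·4·(Σα)² = (4/2)·10.9² = 237.62.
Deadweight loss = W^SO − W^NE = 134.385.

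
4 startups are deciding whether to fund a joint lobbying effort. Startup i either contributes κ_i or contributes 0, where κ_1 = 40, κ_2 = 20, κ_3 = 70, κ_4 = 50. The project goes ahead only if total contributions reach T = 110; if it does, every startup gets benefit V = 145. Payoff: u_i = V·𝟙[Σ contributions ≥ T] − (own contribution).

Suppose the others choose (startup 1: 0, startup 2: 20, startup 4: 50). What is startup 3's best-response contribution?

Others' total = 70. Contributing 70 brings total to 140 ≥ 110: gain V − κ_3 = 75.
Best response: 70.

70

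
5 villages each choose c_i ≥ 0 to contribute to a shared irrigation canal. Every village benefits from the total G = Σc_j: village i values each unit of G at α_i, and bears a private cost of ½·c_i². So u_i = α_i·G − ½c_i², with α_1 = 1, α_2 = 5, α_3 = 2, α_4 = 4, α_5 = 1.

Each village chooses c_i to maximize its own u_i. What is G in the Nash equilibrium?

13

Village i's FOC: ∂u_i/∂c_i = α_i − c_i = 0, so c_i* = α_i.
NE contributions = (1, 5, 2, 4, 1); G = 13.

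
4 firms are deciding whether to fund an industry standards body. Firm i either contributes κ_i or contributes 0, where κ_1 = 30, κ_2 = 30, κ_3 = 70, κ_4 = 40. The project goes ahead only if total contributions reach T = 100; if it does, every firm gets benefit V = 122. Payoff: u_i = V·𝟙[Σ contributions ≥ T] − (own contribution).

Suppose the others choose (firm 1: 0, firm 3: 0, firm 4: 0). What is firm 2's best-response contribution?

0

Others' total = 0. Even contributing 30 gives 30 < 100: no benefit either way.
Best response: 0.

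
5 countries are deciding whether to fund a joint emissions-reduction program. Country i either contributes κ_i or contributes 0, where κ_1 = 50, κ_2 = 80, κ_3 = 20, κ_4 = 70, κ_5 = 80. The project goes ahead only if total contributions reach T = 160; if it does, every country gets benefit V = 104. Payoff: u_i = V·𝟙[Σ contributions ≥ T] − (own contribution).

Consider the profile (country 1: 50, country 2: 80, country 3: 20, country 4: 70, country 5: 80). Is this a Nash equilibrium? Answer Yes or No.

Total = 300 ≥ 160: provided.
Country 1 (pledges 50, payoff 54): dropping to 0 → total 250, payoff 104. Profitable deviation.

No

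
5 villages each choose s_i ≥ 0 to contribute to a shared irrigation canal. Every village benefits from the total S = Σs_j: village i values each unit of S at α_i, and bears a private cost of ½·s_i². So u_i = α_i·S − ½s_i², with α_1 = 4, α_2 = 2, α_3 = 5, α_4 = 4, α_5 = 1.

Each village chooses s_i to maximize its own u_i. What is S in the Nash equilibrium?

16

Village i's FOC: ∂u_i/∂s_i = α_i − s_i = 0, so s_i* = α_i.
NE contributions = (4, 2, 5, 4, 1); S = 16.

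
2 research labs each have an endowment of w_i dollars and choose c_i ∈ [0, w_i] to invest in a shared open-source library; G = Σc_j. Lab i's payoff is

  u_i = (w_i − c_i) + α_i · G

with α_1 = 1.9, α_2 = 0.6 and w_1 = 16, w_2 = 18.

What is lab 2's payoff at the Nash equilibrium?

27.6

∂u_i/∂c_i = α_i − 1, so lab i contributes w_i if α_i > 1, else 0.
α_i > 1 for i ∈ {1}; NE contributions (16, 0), G = 16.
u_2 = (18 − 0) + 0.6·16 = 27.6.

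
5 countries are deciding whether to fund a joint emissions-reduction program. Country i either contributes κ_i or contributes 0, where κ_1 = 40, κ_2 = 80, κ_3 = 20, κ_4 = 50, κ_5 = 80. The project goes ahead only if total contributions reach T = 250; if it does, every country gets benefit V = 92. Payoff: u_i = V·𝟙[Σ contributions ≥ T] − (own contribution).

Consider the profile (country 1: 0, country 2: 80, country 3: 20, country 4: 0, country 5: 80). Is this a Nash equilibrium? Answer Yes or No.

Total = 180 < 250: not provided.
Country 1 (pledges 0, payoff 0): pledging 40 → total 220, payoff -40. No gain.
Country 2 (pledges 80, payoff -80): dropping to 0 → total 100, payoff 0. Profitable deviation.

No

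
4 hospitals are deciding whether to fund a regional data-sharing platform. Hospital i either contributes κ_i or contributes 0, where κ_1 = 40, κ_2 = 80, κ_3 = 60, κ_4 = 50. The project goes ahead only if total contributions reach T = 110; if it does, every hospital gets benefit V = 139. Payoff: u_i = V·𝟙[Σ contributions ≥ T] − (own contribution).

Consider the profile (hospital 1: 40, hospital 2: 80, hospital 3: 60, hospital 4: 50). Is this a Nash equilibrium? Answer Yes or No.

Total = 230 ≥ 110: provided.
Hospital 1 (pledges 40, payoff 99): dropping to 0 → total 190, payoff 139. Profitable deviation.

No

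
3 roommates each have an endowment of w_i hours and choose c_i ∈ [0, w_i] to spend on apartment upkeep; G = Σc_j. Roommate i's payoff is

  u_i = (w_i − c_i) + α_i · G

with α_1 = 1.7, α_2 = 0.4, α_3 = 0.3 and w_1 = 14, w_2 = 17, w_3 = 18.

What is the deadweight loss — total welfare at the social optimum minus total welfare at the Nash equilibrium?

∂u_i/∂c_i = α_i − 1, so roommate i contributes w_i if α_i > 1, else 0.
α_i > 1 for i ∈ {1}; NE contributions (14, 0, 0), G = 14.
W^NE = Σw_i − G^NE + (Σα_i)·G^NE = 49 + 1.4·14 = 68.6.
Planner: ∂(Σu_j)/∂c_i = Σα_j − 1 = 1.4 > 0, so everyone contributes w_i; G^SO = 49, W^SO = 49 + 1.4·49 = 117.6.
Deadweight loss = 49.

49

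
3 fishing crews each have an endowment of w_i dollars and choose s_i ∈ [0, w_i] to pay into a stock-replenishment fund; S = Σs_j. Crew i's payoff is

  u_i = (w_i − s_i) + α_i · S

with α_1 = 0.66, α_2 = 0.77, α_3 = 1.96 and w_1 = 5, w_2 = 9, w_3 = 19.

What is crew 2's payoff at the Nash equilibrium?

23.63

∂u_i/∂s_i = α_i − 1, so crew i contributes w_i if α_i > 1, else 0.
α_i > 1 for i ∈ {3}; NE contributions (0, 0, 19), S = 19.
u_2 = (9 − 0) + 0.77·19 = 23.63.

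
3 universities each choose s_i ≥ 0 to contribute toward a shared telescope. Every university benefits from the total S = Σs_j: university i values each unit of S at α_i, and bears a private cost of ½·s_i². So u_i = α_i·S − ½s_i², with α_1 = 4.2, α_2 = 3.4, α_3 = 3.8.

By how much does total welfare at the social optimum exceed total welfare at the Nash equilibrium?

86.8

University i's FOC: ∂u_i/∂s_i = α_i − s_i = 0, so s_i* = α_i.
NE contributions = (4.2, 3.4, 3.8); S = 11.4.
W^NE = (Σα)·S − ½Σα_i² = 11.4² − ½·43.64 = 108.14.
Planner sets s_i = Σα_j = 11.4 for every i, so S^SO = 3·11.4 = 34.2.
W^SO = (Σα)·S^SO − ½·3·(Σα)² = (3/2)·11.4² = 194.94.
Deadweight loss = W^SO − W^NE = 86.8.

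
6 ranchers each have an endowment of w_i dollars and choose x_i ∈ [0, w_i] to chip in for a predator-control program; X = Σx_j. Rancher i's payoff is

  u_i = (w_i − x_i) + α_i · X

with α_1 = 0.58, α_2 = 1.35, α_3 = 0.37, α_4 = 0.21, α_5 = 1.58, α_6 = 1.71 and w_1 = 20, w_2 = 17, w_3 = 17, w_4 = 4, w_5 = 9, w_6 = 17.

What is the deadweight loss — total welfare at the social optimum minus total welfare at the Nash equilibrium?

∂u_i/∂x_i = α_i − 1, so rancher i contributes w_i if α_i > 1, else 0.
α_i > 1 for i ∈ {2, 5, 6}; NE contributions (0, 17, 0, 0, 9, 17), X = 43.
W^NE = Σw_i − X^NE + (Σα_i)·X^NE = 84 + 4.8·43 = 290.4.
Planner: ∂(Σu_j)/∂x_i = Σα_j − 1 = 4.8 > 0, so everyone contributes w_i; X^SO = 84, W^SO = 84 + 4.8·84 = 487.2.
Deadweight loss = 196.8.

196.8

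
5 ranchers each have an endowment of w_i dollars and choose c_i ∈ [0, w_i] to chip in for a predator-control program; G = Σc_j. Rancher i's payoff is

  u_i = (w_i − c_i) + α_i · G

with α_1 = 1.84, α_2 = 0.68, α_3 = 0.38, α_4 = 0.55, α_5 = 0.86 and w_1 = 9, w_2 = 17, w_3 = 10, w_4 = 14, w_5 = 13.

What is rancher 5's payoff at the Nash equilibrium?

∂u_i/∂c_i = α_i − 1, so rancher i contributes w_i if α_i > 1, else 0.
α_i > 1 for i ∈ {1}; NE contributions (9, 0, 0, 0, 0), G = 9.
u_5 = (13 − 0) + 0.86·9 = 20.74.

20.74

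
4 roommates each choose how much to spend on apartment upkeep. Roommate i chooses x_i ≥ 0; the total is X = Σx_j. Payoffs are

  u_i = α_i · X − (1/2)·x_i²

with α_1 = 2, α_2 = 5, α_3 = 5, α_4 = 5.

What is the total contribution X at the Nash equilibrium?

Roommate i's FOC: ∂u_i/∂x_i = α_i − x_i = 0, so x_i* = α_i.
NE contributions = (2, 5, 5, 5); X = 17.

17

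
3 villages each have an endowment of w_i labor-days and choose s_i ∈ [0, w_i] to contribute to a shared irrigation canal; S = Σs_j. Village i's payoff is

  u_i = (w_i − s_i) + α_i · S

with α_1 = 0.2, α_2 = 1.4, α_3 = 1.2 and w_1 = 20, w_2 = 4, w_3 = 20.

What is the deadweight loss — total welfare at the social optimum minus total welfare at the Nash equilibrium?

∂u_i/∂s_i = α_i − 1, so village i contributes w_i if α_i > 1, else 0.
α_i > 1 for i ∈ {2, 3}; NE contributions (0, 4, 20), S = 24.
W^NE = Σw_i − S^NE + (Σα_i)·S^NE = 44 + 1.8·24 = 87.2.
Planner: ∂(Σu_j)/∂s_i = Σα_j − 1 = 1.8 > 0, so everyone contributes w_i; S^SO = 44, W^SO = 44 + 1.8·44 = 123.2.
Deadweight loss = 36.

36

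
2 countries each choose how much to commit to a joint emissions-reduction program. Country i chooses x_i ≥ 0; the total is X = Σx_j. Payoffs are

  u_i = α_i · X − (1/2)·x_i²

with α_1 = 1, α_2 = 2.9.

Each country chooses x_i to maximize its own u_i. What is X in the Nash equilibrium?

Country i's FOC: ∂u_i/∂x_i = α_i − x_i = 0, so x_i* = α_i.
NE contributions = (1, 2.9); X = 3.9.

3.9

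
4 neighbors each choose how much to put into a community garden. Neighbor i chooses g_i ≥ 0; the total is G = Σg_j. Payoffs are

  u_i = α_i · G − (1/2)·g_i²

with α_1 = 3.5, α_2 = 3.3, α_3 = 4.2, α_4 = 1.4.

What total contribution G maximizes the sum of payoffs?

Planner FOC: ∂(Σu_j)/∂g_i = (Σα_j) − g_i = 0, so g_i^SO = Σα_j = 12.4 for every i; G^SO = 49.6.

49.6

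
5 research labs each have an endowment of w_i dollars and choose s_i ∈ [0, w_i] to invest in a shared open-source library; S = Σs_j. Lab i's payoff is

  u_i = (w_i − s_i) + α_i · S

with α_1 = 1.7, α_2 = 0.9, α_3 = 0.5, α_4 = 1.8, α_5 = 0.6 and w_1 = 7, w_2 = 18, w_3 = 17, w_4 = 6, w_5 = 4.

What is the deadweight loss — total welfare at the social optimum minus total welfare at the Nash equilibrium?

∂u_i/∂s_i = α_i − 1, so lab i contributes w_i if α_i > 1, else 0.
α_i > 1 for i ∈ {1, 4}; NE contributions (7, 0, 0, 6, 0), S = 13.
W^NE = Σw_i − S^NE + (Σα_i)·S^NE = 52 + 4.5·13 = 110.5.
Planner: ∂(Σu_j)/∂s_i = Σα_j − 1 = 4.5 > 0, so everyone contributes w_i; S^SO = 52, W^SO = 52 + 4.5·52 = 286.
Deadweight loss = 175.5.

175.5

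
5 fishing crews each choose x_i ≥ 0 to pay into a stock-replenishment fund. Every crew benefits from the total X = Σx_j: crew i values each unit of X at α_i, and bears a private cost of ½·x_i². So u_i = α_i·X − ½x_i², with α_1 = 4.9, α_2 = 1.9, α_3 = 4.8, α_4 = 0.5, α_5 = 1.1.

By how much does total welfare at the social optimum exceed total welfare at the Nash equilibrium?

Crew i's FOC: ∂u_i/∂x_i = α_i − x_i = 0, so x_i* = α_i.
NE contributions = (4.9, 1.9, 4.8, 0.5, 1.1); X = 13.2.
W^NE = (Σα)·X − ½Σα_i² = 13.2² − ½·52.12 = 148.18.
Planner sets x_i = Σα_j = 13.2 for every i, so X^SO = 5·13.2 = 66.
W^SO = (Σα)·X^SO − ½·5·(Σα)² = (5/2)·13.2² = 435.6.
Deadweight loss = W^SO − W^NE = 287.42.

287.42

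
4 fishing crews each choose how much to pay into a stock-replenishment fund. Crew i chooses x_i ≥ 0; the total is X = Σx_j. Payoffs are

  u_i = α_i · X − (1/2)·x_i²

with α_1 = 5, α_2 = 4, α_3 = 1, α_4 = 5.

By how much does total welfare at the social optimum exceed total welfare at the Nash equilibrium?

Crew i's FOC: ∂u_i/∂x_i = α_i − x_i = 0, so x_i* = α_i.
NE contributions = (5, 4, 1, 5); X = 15.
W^NE = (Σα)·X − ½Σα_i² = 15² − ½·67 = 191.5.
Planner sets x_i = Σα_j = 15 for every i, so X^SO = 4·15 = 60.
W^SO = (Σα)·X^SO − ½·4·(Σα)² = (4/2)·15² = 450.
Deadweight loss = W^SO − W^NE = 258.5.

258.5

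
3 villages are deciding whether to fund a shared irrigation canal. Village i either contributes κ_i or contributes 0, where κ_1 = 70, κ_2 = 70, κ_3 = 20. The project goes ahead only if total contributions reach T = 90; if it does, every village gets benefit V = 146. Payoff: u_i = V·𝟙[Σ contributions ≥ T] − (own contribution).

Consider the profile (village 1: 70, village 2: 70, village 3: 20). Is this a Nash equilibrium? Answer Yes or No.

No

Total = 160 ≥ 90: provided.
Village 1 (pledges 70, payoff 76): dropping to 0 → total 90, payoff 146. Profitable deviation.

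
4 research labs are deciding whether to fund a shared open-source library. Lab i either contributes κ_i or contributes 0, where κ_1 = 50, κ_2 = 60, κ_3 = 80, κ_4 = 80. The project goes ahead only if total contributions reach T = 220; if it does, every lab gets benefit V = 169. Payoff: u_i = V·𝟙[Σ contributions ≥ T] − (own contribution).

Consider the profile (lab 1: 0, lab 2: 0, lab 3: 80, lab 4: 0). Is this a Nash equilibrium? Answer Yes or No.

No

Total = 80 < 220: not provided.
Lab 1 (pledges 0, payoff 0): pledging 50 → total 130, payoff -50. No gain.
Lab 2 (pledges 0, payoff 0): pledging 60 → total 140, payoff -60. No gain.
Lab 3 (pledges 80, payoff -80): dropping to 0 → total 0, payoff 0. Profitable deviation.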